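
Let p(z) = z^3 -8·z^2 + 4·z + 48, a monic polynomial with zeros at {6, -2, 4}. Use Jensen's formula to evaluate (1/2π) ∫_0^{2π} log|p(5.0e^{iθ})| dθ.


Zeros: -2, 4, 6; r = 5.0.
Inside |z| < r: -2, 4. Outside (|z| ≥ r): 6.
p(0) = 48, so log|p(0)| = log(48) = 3.8712.
Apply Jensen: I(r) = log|p(0)| + Σ_k log(r/|z_k|), summed over zeros inside |z| < r.
  log(r/|z_k|) for z_k = -2: log(5.0/2) = 0.9163
  log(r/|z_k|) for z_k = 4: log(5.0/4) = 0.2231
  Outside zeros (6) contribute nothing to the Jensen sum.
Sum over inside zeros: 1.1394.
I(r) = log|p(0)| + (inside sum) = 3.8712 + 1.1394 = 5.0106.
Note: since some zeros are outside |z| ≤ r, the simplified n·log(r) form does NOT apply — only the inside zeros contribute.

I(r) ≈ 5.0106.


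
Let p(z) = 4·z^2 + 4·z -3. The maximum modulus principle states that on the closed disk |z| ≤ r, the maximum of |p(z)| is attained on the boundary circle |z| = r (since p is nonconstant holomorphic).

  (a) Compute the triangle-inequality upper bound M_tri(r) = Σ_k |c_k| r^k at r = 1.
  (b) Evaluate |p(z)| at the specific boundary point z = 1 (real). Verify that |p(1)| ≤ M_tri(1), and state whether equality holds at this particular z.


Coefficients: c_0 = -3, c_1 = 4, c_2 = 4. Radius r = 1.
Part (a). Triangle bound: M_tri(r) = Σ_k |c_k| r^k
  = |-3|·1^0 + |4|·1^1 + |4|·1^2
  = 3 + 4 + 4 = 11.
This bounds M(r) := max_{|z|=r} |p(z)| from above; equality holds iff all terms c_k z^k can be made to align in phase at a single z on |z|=r.
Part (b). At z = 1 (real, on the circle |z| = r):
  p(1) = (-3)·1^0 + (4)·1^1 + (4)·1^2 = 5.
  |p(1)| = 5.
Check: |p(1)| = 5 ≤ 11 = M_tri(1). ✓ Equality does not hold at z = 1 (the coefficients have mixed signs, so the terms do not all align in phase there).

M_tri(1) = 11; |p(1)| = 5; equality at z=1: no.


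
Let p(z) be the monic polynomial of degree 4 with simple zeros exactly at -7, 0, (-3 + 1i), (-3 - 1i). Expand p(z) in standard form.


The polynomial is p(z) = ∏_{α ∈ S} (z − α), where S = {-7, 0, (-3 + 1i), (-3 - 1i)}.
Expanding the product yields: p(z) = z^4 + 13·z^3 + 52·z^2 + 70·z.
Note conjugate pairs combine to real quadratics: (z − (-3+1i))(z − (-3−1i)) = z² + 6z + 10.
The resulting polynomial has degree 4 and real coefficients as required.

p(z) = z^4 + 13·z^3 + 52·z^2 + 70·z.


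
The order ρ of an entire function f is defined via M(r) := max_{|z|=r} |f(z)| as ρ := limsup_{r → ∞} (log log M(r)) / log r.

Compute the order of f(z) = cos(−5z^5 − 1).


Write cos(w) = (e^{iw} ± e^{−iw})/(2 or 2i), so |cos(w)| ≤ e^{|w|}. With w = −5z^5 − 1, |w| ≤ 5r^5 + 1 on |z|=r, giving M(r) ≤ e^{5r^5 + 1} and ρ ≤ 5. For the lower bound, choose z on |z|=r with -5z^5 purely imaginary of modulus 5r^5; then |cos(−5z^5 − 1)| grows like e^{5r^5}/2, so ρ ≥ 5. Hence ρ = 5.
Therefore ρ = 5.

Order ρ = 5.


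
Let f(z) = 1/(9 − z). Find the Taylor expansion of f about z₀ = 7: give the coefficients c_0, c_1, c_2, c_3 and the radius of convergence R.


Let w = z − z₀, so z = z₀ + w.
Then 9 − z = 9 − (z₀ + w) = (9 − z₀) − w = 2 − w.
f(z) = 1/(2 − w) = (1/(2)) · 1/(1 − w/(2)) = Σ_{n≥0} w^n / (2)^(n+1).
So c_n = 1/(2)^(n+1):
  c_0 = 1/(2)^1 = 1/2.
  c_1 = 1/(2)^2 = 1/4.
  c_2 = 1/(2)^3 = 1/8.
  c_3 = 1/(2)^4 = 1/16.
The series is valid for |w/d| < 1, i.e. |z − z₀| < |d|.
Radius of convergence: R = |9 − z₀| = |2| = 2 (distance from z₀ to the singularity z = 9).

c_0 = 1/2, c_1 = 1/4, c_2 = 1/8, c_3 = 1/16; R = 2.


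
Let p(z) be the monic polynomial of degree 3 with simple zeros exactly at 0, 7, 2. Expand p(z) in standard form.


The polynomial is p(z) = ∏_{α ∈ S} (z − α), where S = {0, 7, 2}.
Expanding the product yields: p(z) = z^3 -9·z^2 + 14·z.
The resulting polynomial has degree 3 and real coefficients as required.

p(z) = z^3 -9·z^2 + 14·z.


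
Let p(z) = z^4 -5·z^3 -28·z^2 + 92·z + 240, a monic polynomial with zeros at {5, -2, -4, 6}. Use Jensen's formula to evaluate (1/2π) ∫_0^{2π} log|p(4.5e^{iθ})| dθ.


Zeros: -4, -2, 5, 6; r = 4.5.
Inside |z| < r: -4, -2. Outside (|z| ≥ r): 5, 6.
p(0) = 240, so log|p(0)| = log(240) = 5.4806.
Apply Jensen: I(r) = log|p(0)| + Σ_k log(r/|z_k|), summed over zeros inside |z| < r.
  log(r/|z_k|) for z_k = -2: log(4.5/2) = 0.8109
  log(r/|z_k|) for z_k = -4: log(4.5/4) = 0.1178
  Outside zeros (5, 6) contribute nothing to the Jensen sum.
Sum over inside zeros: 0.9287.
I(r) = log|p(0)| + (inside sum) = 5.4806 + 0.9287 = 6.4094.
Note: since some zeros are outside |z| ≤ r, the simplified n·log(r) form does NOT apply — only the inside zeros contribute.

I(r) ≈ 6.4094.


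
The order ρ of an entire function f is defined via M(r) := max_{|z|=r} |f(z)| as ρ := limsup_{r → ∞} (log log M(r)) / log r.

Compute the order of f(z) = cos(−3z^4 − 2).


Write cos(w) = (e^{iw} ± e^{−iw})/(2 or 2i), so |cos(w)| ≤ e^{|w|}. With w = −3z^4 − 2, |w| ≤ 3r^4 + 2 on |z|=r, giving M(r) ≤ e^{3r^4 + 2} and ρ ≤ 4. For the lower bound, choose z on |z|=r with -3z^4 purely imaginary of modulus 3r^4; then |cos(−3z^4 − 2)| grows like e^{3r^4}/2, so ρ ≥ 4. Hence ρ = 4.
Therefore ρ = 4.

Order ρ = 4.


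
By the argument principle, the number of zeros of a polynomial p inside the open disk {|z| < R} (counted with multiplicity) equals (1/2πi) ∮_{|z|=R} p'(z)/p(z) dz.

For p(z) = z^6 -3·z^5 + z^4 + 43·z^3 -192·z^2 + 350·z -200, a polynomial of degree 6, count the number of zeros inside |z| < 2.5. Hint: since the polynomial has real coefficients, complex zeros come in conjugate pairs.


The zeros of p are: -4, (2 + 1i), (2 - 1i), (1 + 3i), (1 - 3i), 1.
Their magnitudes are: 4, 2.236, 2.236, 3.162, 3.162, 1.
Zeros with |z| < R = 2.5: (2 + 1i), (2 - 1i), 1.
Count = 3.
By the argument principle, (1/2πi) ∮_{|z|=R} p'(z)/p(z) dz equals exactly this count.

Number of zeros inside |z| < 2.5: 3.


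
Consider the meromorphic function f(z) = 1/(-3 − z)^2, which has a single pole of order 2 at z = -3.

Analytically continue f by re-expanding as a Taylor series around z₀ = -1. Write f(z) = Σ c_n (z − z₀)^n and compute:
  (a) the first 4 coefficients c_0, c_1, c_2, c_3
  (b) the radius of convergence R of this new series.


Let w = z − z₀, so z = z₀ + w.
Then -3 − z = -3 − (z₀ + w) = (-3 − z₀) − w = -2 − w.
f(z) = 1/(-2 − w)^2 = (1/(-2)^2) · (1 − w/(-2))^{−2}.
By the binomial series (1−u)^{−2} = Σ_{n≥0} C(n+1, 1) u^n for |u|<1, with u = w/(-2):
  c_n = C(n+1, 1) / (-2)^(n+2).
  c_0 = 1/(-2)^2 = 1/4.
  c_1 = 2/(-2)^3 = -1/4.
  c_2 = 3/(-2)^4 = 3/16.
  c_3 = 4/(-2)^5 = -1/8.
The series is valid for |w/d| < 1, i.e. |z − z₀| < |d|.
Radius of convergence: R = |-3 − z₀| = |-2| = 2 (distance from z₀ to the singularity z = -3).

c_0 = 1/4, c_1 = -1/4, c_2 = 3/16, c_3 = -1/8; R = 2.


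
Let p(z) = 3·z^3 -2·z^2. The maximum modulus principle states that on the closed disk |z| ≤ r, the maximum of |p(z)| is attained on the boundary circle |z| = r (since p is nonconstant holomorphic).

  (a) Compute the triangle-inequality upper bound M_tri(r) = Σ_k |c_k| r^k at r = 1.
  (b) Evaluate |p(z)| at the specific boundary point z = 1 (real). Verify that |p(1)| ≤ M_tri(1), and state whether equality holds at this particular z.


Coefficients: c_0 = 0, c_1 = 0, c_2 = -2, c_3 = 3. Radius r = 1.
Part (a). Triangle bound: M_tri(r) = Σ_k |c_k| r^k
  = |0|·1^0 + |0|·1^1 + |-2|·1^2 + |3|·1^3
  = 0 + 0 + 2 + 3 = 5.
This bounds M(r) := max_{|z|=r} |p(z)| from above; equality holds iff all terms c_k z^k can be made to align in phase at a single z on |z|=r.
Part (b). At z = 1 (real, on the circle |z| = r):
  p(1) = (0)·1^0 + (0)·1^1 + (-2)·1^2 + (3)·1^3 = 1.
  |p(1)| = 1.
Check: |p(1)| = 1 ≤ 5 = M_tri(1). ✓ Equality does not hold at z = 1 (the coefficients have mixed signs, so the terms do not all align in phase there).

M_tri(1) = 5; |p(1)| = 1; equality at z=1: no.


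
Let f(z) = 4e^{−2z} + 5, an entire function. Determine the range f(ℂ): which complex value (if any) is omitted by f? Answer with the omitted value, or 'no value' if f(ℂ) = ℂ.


Little Picard bounds the complement of f(ℂ) to at most one point.
e^{−2z} is never zero on ℂ, so 4·e^{−2z} takes every value in ℂ ∖ {0}. Adding 5 shifts the range to ℂ ∖ {5}. Thus f omits exactly the value 5.

Omitted value: 5.


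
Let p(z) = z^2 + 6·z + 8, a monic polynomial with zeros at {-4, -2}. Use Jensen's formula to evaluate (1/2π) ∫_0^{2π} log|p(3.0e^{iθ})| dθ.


Zeros: -4, -2; r = 3.0.
Inside |z| < r: -2. Outside (|z| ≥ r): -4.
p(0) = 8, so log|p(0)| = log(8) = 2.0794.
Apply Jensen: I(r) = log|p(0)| + Σ_k log(r/|z_k|), summed over zeros inside |z| < r.
  log(r/|z_k|) for z_k = -2: log(3.0/2) = 0.4055
  Outside zeros (-4) contribute nothing to the Jensen sum.
Sum over inside zeros: 0.4055.
I(r) = log|p(0)| + (inside sum) = 2.0794 + 0.4055 = 2.4849.
Note: since some zeros are outside |z| ≤ r, the simplified n·log(r) form does NOT apply — only the inside zeros contribute.

I(r) ≈ 2.4849.


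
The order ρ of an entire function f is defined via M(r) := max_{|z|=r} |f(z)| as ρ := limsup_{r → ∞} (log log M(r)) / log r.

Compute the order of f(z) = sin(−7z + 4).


sin(w) is a linear combination of e^{iw} and e^{−iw} (or e^w, e^{−w} in the hyperbolic case), so |sin(w)| ≤ e^{|w|}. With w = −7z + 4, |w| ≤ 7|z| + 4 = 7r + 4 on |z| = r, giving M(r) ≤ e^{7r + 4}, so ρ ≤ 1. On a suitable ray (z = it for sin/cos; z = t for sinh/cosh, t real → ∞), |sin(−7z + 4)| grows like e^{7|t|}/2, so ρ ≥ 1. Hence ρ = 1.
Therefore ρ = 1.

Order ρ = 1.


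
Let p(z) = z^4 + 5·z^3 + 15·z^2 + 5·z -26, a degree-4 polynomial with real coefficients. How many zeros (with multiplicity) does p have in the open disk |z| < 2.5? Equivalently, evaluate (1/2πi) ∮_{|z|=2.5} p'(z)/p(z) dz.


The zeros of p are: (-2 + 3i), (-2 - 3i), -2, 1.
Their magnitudes are: 3.606, 3.606, 2, 1.
Zeros with |z| < R = 2.5: -2, 1.
Count = 2.
By the argument principle, (1/2πi) ∮_{|z|=R} p'(z)/p(z) dz equals exactly this count.

Number of zeros inside |z| < 2.5: 2.


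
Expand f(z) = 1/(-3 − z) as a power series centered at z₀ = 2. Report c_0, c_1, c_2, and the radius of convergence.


Let w = z − z₀, so z = z₀ + w.
Then -3 − z = -3 − (z₀ + w) = (-3 − z₀) − w = -5 − w.
f(z) = 1/(-5 − w) = (1/(-5)) · 1/(1 − w/(-5)) = Σ_{n≥0} w^n / (-5)^(n+1).
So c_n = 1/(-5)^(n+1):
  c_0 = 1/(-5)^1 = -1/5.
  c_1 = 1/(-5)^2 = 1/25.
  c_2 = 1/(-5)^3 = -1/125.
The series is valid for |w/d| < 1, i.e. |z − z₀| < |d|.
Radius of convergence: R = |-3 − z₀| = |-5| = 5 (distance from z₀ to the singularity z = -3).

c_0 = -1/5, c_1 = 1/25, c_2 = -1/125; R = 5.


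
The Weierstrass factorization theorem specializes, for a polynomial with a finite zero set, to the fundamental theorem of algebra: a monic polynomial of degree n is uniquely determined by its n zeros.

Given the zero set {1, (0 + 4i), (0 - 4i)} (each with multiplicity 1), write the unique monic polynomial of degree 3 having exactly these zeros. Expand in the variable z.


The polynomial is p(z) = ∏_{α ∈ S} (z − α), where S = {1, (0 + 4i), (0 - 4i)}.
Expanding the product yields: p(z) = z^3 -z^2 + 16·z -16.
Note conjugate pairs combine to real quadratics: (z − (0+4i))(z − (0−4i)) = z² + 16.
The resulting polynomial has degree 3 and real coefficients as required.

p(z) = z^3 -z^2 + 16·z -16.


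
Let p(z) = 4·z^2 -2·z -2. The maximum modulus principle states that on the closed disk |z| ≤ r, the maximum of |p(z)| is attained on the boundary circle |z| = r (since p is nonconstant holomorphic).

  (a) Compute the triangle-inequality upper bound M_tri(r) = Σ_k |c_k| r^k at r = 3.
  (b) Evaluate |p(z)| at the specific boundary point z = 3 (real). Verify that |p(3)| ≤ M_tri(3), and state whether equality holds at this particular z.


Coefficients: c_0 = -2, c_1 = -2, c_2 = 4. Radius r = 3.
Part (a). Triangle bound: M_tri(r) = Σ_k |c_k| r^k
  = |-2|·3^0 + |-2|·3^1 + |4|·3^2
  = 2 + 6 + 36 = 44.
This bounds M(r) := max_{|z|=r} |p(z)| from above; equality holds iff all terms c_k z^k can be made to align in phase at a single z on |z|=r.
Part (b). At z = 3 (real, on the circle |z| = r):
  p(3) = (-2)·3^0 + (-2)·3^1 + (4)·3^2 = 28.
  |p(3)| = 28.
Check: |p(3)| = 28 ≤ 44 = M_tri(3). ✓ Equality does not hold at z = 3 (the coefficients have mixed signs, so the terms do not all align in phase there).

M_tri(3) = 44; |p(3)| = 28; equality at z=3: no.


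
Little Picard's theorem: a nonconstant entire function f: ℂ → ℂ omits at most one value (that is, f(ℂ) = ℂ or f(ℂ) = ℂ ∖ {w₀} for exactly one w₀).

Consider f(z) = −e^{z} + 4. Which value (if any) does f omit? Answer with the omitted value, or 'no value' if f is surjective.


Little Picard bounds the complement of f(ℂ) to at most one point.
e^{z} is never zero on ℂ, so -1·e^{z} takes every value in ℂ ∖ {0}. Adding 4 shifts the range to ℂ ∖ {4}. Thus f omits exactly the value 4.

Omitted value: 4.


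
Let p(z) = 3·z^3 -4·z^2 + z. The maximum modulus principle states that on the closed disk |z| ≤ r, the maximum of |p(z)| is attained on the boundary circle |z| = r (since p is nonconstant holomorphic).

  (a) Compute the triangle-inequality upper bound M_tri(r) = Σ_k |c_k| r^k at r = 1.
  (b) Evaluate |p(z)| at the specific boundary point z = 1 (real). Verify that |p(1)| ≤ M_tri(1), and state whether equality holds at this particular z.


Coefficients: c_0 = 0, c_1 = 1, c_2 = -4, c_3 = 3. Radius r = 1.
Part (a). Triangle bound: M_tri(r) = Σ_k |c_k| r^k
  = |0|·1^0 + |1|·1^1 + |-4|·1^2 + |3|·1^3
  = 0 + 1 + 4 + 3 = 8.
This bounds M(r) := max_{|z|=r} |p(z)| from above; equality holds iff all terms c_k z^k can be made to align in phase at a single z on |z|=r.
Part (b). At z = 1 (real, on the circle |z| = r):
  p(1) = (0)·1^0 + (1)·1^1 + (-4)·1^2 + (3)·1^3 = 0.
  |p(1)| = 0.
Check: |p(1)| = 0 ≤ 8 = M_tri(1). ✓ Equality does not hold at z = 1 (the coefficients have mixed signs, so the terms do not all align in phase there).

M_tri(1) = 8; |p(1)| = 0; equality at z=1: no.


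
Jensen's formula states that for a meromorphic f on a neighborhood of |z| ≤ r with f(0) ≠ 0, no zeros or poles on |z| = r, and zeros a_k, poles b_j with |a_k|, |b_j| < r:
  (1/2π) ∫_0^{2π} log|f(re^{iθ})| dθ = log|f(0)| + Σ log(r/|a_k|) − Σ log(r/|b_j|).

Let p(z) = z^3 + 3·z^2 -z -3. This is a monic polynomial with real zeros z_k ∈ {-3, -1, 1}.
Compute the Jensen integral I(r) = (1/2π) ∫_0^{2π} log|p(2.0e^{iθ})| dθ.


Zeros: -3, -1, 1; r = 2.0.
Inside |z| < r: -1, 1. Outside (|z| ≥ r): -3.
p(0) = -3, so log|p(0)| = log(3) = 1.0986.
Apply Jensen: I(r) = log|p(0)| + Σ_k log(r/|z_k|), summed over zeros inside |z| < r.
  log(r/|z_k|) for z_k = -1: log(2.0/1) = 0.6931
  log(r/|z_k|) for z_k = 1: log(2.0/1) = 0.6931
  Outside zeros (-3) contribute nothing to the Jensen sum.
Sum over inside zeros: 1.3863.
I(r) = log|p(0)| + (inside sum) = 1.0986 + 1.3863 = 2.4849.
Note: since some zeros are outside |z| ≤ r, the simplified n·log(r) form does NOT apply — only the inside zeros contribute.

I(r) ≈ 2.4849.


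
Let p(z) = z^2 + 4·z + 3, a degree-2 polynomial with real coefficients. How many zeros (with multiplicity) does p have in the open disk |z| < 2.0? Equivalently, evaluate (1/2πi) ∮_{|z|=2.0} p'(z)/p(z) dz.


The zeros of p are: -1, -3.
Their magnitudes are: 1, 3.
Zeros with |z| < R = 2.0: -1.
Count = 1.
By the argument principle, (1/2πi) ∮_{|z|=R} p'(z)/p(z) dz equals exactly this count.

Number of zeros inside |z| < 2.0: 1.


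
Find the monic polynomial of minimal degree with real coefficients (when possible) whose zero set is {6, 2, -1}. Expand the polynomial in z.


The polynomial is p(z) = ∏_{α ∈ S} (z − α), where S = {6, 2, -1}.
Expanding the product yields: p(z) = z^3 -7·z^2 + 4·z + 12.
The resulting polynomial has degree 3 and real coefficients as required.

p(z) = z^3 -7·z^2 + 4·z + 12.


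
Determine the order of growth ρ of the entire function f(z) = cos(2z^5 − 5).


Write cos(w) = (e^{iw} ± e^{−iw})/(2 or 2i), so |cos(w)| ≤ e^{|w|}. With w = 2z^5 − 5, |w| ≤ 2r^5 + 5 on |z|=r, giving M(r) ≤ e^{2r^5 + 5} and ρ ≤ 5. For the lower bound, choose z on |z|=r with 2z^5 purely imaginary of modulus 2r^5; then |cos(2z^5 − 5)| grows like e^{2r^5}/2, so ρ ≥ 5. Hence ρ = 5.
Therefore ρ = 5.

Order ρ = 5.


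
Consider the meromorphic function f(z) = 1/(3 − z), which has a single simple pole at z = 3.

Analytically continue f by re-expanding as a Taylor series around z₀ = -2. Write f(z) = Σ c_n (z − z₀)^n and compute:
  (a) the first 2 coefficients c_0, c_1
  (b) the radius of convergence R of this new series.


Let w = z − z₀, so z = z₀ + w.
Then 3 − z = 3 − (z₀ + w) = (3 − z₀) − w = 5 − w.
f(z) = 1/(5 − w) = (1/(5)) · 1/(1 − w/(5)) = Σ_{n≥0} w^n / (5)^(n+1).
So c_n = 1/(5)^(n+1):
  c_0 = 1/(5)^1 = 1/5.
  c_1 = 1/(5)^2 = 1/25.
The series is valid for |w/d| < 1, i.e. |z − z₀| < |d|.
Radius of convergence: R = |3 − z₀| = |5| = 5 (distance from z₀ to the singularity z = 3).

c_0 = 1/5, c_1 = 1/25; R = 5.


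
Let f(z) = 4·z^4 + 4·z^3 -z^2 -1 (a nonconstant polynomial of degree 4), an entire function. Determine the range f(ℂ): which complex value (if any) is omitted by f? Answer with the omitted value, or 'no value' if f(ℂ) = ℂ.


Little Picard bounds the complement of f(ℂ) to at most one point.
For every w ∈ ℂ, the equation p(z) − w = 0 is a nonconstant polynomial in z and hence has at least one root by the fundamental theorem of algebra. So p is surjective onto ℂ, omitting no value.

Omitted value: no value.


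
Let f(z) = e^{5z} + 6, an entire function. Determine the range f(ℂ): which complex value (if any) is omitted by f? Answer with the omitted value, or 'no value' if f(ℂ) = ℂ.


Little Picard bounds the complement of f(ℂ) to at most one point.
e^{5z} is never zero on ℂ, so 1·e^{5z} takes every value in ℂ ∖ {0}. Adding 6 shifts the range to ℂ ∖ {6}. Thus f omits exactly the value 6.

Omitted value: 6.


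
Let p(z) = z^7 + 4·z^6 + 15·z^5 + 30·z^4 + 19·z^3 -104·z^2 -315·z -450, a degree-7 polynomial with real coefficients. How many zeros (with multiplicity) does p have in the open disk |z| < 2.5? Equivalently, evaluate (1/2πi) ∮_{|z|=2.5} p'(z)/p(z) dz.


The zeros of p are: (0 + 3i), (0 - 3i), 2, (-1 + 2i), (-1 - 2i), (-2 + 1i), (-2 - 1i).
Their magnitudes are: 3, 3, 2, 2.236, 2.236, 2.236, 2.236.
Zeros with |z| < R = 2.5: 2, (-1 + 2i), (-1 - 2i), (-2 + 1i), (-2 - 1i).
Count = 5.
By the argument principle, (1/2πi) ∮_{|z|=R} p'(z)/p(z) dz equals exactly this count.

Number of zeros inside |z| < 2.5: 5.


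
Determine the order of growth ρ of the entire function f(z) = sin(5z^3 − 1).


Write sin(w) = (e^{iw} ± e^{−iw})/(2 or 2i), so |sin(w)| ≤ e^{|w|}. With w = 5z^3 − 1, |w| ≤ 5r^3 + 1 on |z|=r, giving M(r) ≤ e^{5r^3 + 1} and ρ ≤ 3. For the lower bound, choose z on |z|=r with 5z^3 purely imaginary of modulus 5r^3; then |sin(5z^3 − 1)| grows like e^{5r^3}/2, so ρ ≥ 3. Hence ρ = 3.
Therefore ρ = 3.

Order ρ = 3.


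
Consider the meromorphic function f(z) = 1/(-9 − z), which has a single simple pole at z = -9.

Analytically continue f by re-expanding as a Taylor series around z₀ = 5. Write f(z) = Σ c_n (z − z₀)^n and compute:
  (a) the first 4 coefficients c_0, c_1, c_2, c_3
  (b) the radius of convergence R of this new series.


Let w = z − z₀, so z = z₀ + w.
Then -9 − z = -9 − (z₀ + w) = (-9 − z₀) − w = -14 − w.
f(z) = 1/(-14 − w) = (1/(-14)) · 1/(1 − w/(-14)) = Σ_{n≥0} w^n / (-14)^(n+1).
So c_n = 1/(-14)^(n+1):
  c_0 = 1/(-14)^1 = -1/14.
  c_1 = 1/(-14)^2 = 1/196.
  c_2 = 1/(-14)^3 = -1/2744.
  c_3 = 1/(-14)^4 = 1/38416.
The series is valid for |w/d| < 1, i.e. |z − z₀| < |d|.
Radius of convergence: R = |-9 − z₀| = |-14| = 14 (distance from z₀ to the singularity z = -9).

c_0 = -1/14, c_1 = 1/196, c_2 = -1/2744, c_3 = 1/38416; R = 14.


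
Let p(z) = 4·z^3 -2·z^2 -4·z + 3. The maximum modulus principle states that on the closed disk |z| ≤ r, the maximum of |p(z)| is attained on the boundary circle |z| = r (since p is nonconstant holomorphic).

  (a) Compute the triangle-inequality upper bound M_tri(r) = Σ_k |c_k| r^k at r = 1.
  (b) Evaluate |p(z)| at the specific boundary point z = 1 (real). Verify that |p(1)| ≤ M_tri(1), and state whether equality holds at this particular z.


Coefficients: c_0 = 3, c_1 = -4, c_2 = -2, c_3 = 4. Radius r = 1.
Part (a). Triangle bound: M_tri(r) = Σ_k |c_k| r^k
  = |3|·1^0 + |-4|·1^1 + |-2|·1^2 + |4|·1^3
  = 3 + 4 + 2 + 4 = 13.
This bounds M(r) := max_{|z|=r} |p(z)| from above; equality holds iff all terms c_k z^k can be made to align in phase at a single z on |z|=r.
Part (b). At z = 1 (real, on the circle |z| = r):
  p(1) = (3)·1^0 + (-4)·1^1 + (-2)·1^2 + (4)·1^3 = 1.
  |p(1)| = 1.
Check: |p(1)| = 1 ≤ 13 = M_tri(1). ✓ Equality does not hold at z = 1 (the coefficients have mixed signs, so the terms do not all align in phase there).

M_tri(1) = 13; |p(1)| = 1; equality at z=1: no.


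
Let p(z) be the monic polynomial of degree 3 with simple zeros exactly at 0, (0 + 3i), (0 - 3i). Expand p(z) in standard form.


The polynomial is p(z) = ∏_{α ∈ S} (z − α), where S = {0, (0 + 3i), (0 - 3i)}.
Expanding the product yields: p(z) = z^3 + 9·z.
Note conjugate pairs combine to real quadratics: (z − (0+3i))(z − (0−3i)) = z² + 9.
The resulting polynomial has degree 3 and real coefficients as required.

p(z) = z^3 + 9·z.


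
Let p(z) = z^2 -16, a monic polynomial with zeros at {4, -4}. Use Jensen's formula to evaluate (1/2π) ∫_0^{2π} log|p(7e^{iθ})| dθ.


Zeros: -4, 4; r = 7.
Inside |z| < r: -4, 4. Outside (|z| ≥ r): ∅.
p(0) = -16, so log|p(0)| = log(16) = 2.7726.
Apply Jensen: I(r) = log|p(0)| + Σ_k log(r/|z_k|), summed over zeros inside |z| < r.
  log(r/|z_k|) for z_k = 4: log(7/4) = 0.5596
  log(r/|z_k|) for z_k = -4: log(7/4) = 0.5596
Sum over inside zeros: 1.1192.
I(r) = log|p(0)| + (inside sum) = 2.7726 + 1.1192 = 3.8918.
Closed form (all zeros inside, monic): I(r) = n·log(r) = 2·log(7) = 3.8918. ✓

I(r) ≈ 3.8918.


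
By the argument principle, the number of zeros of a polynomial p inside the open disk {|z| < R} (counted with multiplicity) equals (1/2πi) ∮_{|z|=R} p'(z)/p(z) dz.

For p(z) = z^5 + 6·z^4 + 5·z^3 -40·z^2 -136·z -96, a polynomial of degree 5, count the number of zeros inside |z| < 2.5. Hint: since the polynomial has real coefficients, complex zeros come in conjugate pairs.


The zeros of p are: (-2 + 2i), (-2 - 2i), -4, 3, -1.
Their magnitudes are: 2.828, 2.828, 4, 3, 1.
Zeros with |z| < R = 2.5: -1.
Count = 1.
By the argument principle, (1/2πi) ∮_{|z|=R} p'(z)/p(z) dz equals exactly this count.

Number of zeros inside |z| < 2.5: 1.


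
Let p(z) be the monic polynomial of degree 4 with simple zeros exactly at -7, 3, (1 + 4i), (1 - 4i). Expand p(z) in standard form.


The polynomial is p(z) = ∏_{α ∈ S} (z − α), where S = {-7, 3, (1 + 4i), (1 - 4i)}.
Expanding the product yields: p(z) = z^4 + 2·z^3 -12·z^2 + 110·z -357.
Note conjugate pairs combine to real quadratics: (z − (1+4i))(z − (1−4i)) = z² − 2z + 17.
The resulting polynomial has degree 4 and real coefficients as required.

p(z) = z^4 + 2·z^3 -12·z^2 + 110·z -357.


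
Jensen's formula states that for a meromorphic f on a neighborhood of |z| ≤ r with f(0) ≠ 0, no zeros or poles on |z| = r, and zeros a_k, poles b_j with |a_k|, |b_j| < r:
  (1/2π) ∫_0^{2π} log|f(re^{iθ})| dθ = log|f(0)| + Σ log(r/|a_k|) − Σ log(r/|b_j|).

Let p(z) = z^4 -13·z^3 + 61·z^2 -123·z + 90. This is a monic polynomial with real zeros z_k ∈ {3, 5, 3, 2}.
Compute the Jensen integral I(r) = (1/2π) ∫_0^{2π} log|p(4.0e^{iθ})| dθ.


Zeros: 2, 3, 3, 5; r = 4.0.
Inside |z| < r: 2, 3, 3. Outside (|z| ≥ r): 5.
p(0) = 90, so log|p(0)| = log(90) = 4.4998.
Apply Jensen: I(r) = log|p(0)| + Σ_k log(r/|z_k|), summed over zeros inside |z| < r.
  log(r/|z_k|) for z_k = 3: log(4.0/3) = 0.2877
  log(r/|z_k|) for z_k = 3: log(4.0/3) = 0.2877
  log(r/|z_k|) for z_k = 2: log(4.0/2) = 0.6931
  Outside zeros (5) contribute nothing to the Jensen sum.
Sum over inside zeros: 1.2685.
I(r) = log|p(0)| + (inside sum) = 4.4998 + 1.2685 = 5.7683.
Note: since some zeros are outside |z| ≤ r, the simplified n·log(r) form does NOT apply — only the inside zeros contribute.

I(r) ≈ 5.7683.


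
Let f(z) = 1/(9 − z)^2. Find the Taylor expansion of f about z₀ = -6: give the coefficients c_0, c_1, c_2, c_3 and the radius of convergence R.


Let w = z − z₀, so z = z₀ + w.
Then 9 − z = 9 − (z₀ + w) = (9 − z₀) − w = 15 − w.
f(z) = 1/(15 − w)^2 = (1/(15)^2) · (1 − w/(15))^{−2}.
By the binomial series (1−u)^{−2} = Σ_{n≥0} C(n+1, 1) u^n for |u|<1, with u = w/(15):
  c_n = C(n+1, 1) / (15)^(n+2).
  c_0 = 1/(15)^2 = 1/225.
  c_1 = 2/(15)^3 = 2/3375.
  c_2 = 3/(15)^4 = 1/16875.
  c_3 = 4/(15)^5 = 4/759375.
The series is valid for |w/d| < 1, i.e. |z − z₀| < |d|.
Radius of convergence: R = |9 − z₀| = |15| = 15 (distance from z₀ to the singularity z = 9).

c_0 = 1/225, c_1 = 2/3375, c_2 = 1/16875, c_3 = 4/759375; R = 15.


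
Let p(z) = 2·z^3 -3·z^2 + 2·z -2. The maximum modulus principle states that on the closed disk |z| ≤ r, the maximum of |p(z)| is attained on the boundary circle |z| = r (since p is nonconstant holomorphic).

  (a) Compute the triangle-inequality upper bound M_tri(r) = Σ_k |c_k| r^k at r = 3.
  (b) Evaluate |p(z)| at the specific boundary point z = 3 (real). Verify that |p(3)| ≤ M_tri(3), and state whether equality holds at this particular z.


Coefficients: c_0 = -2, c_1 = 2, c_2 = -3, c_3 = 2. Radius r = 3.
Part (a). Triangle bound: M_tri(r) = Σ_k |c_k| r^k
  = |-2|·3^0 + |2|·3^1 + |-3|·3^2 + |2|·3^3
  = 2 + 6 + 27 + 54 = 89.
This bounds M(r) := max_{|z|=r} |p(z)| from above; equality holds iff all terms c_k z^k can be made to align in phase at a single z on |z|=r.
Part (b). At z = 3 (real, on the circle |z| = r):
  p(3) = (-2)·3^0 + (2)·3^1 + (-3)·3^2 + (2)·3^3 = 31.
  |p(3)| = 31.
Check: |p(3)| = 31 ≤ 89 = M_tri(3). ✓ Equality does not hold at z = 3 (the coefficients have mixed signs, so the terms do not all align in phase there).

M_tri(3) = 89; |p(3)| = 31; equality at z=3: no.


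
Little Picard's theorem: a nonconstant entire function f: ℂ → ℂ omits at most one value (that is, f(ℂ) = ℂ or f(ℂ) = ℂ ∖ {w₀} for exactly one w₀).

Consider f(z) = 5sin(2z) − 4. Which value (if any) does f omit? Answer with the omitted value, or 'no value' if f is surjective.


Little Picard bounds the complement of f(ℂ) to at most one point.
sin is entire and surjective onto ℂ: for every w ∈ ℂ, sin(ζ) = w has a solution ζ ∈ ℂ (e.g., via the complex inverse arcsin). With ζ = 2z this gives z = ζ/(2). Then 5·sin(2z) takes every value in 5·ℂ = ℂ, and adding -4 is a bijection of ℂ. So f is surjective and omits no value. (Note: only on the real line is sin bounded by [−1, 1].)

Omitted value: no value.


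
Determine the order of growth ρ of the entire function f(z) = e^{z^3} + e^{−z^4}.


Each summand is entire of order 3 and 4 respectively (as in the single-exponential case). The order of a sum is at most the max of the orders, so ρ ≤ 4. For the lower bound: on |z|=r choose arg z so that -1z^4 is real positive; then |e^{-1z^4}| = e^{1r^4} while |e^{1z^3}| ≤ e^{1r^3} = o(e^{1r^4}). So |f| ≥ e^{1r^4}(1 − o(1)) and ρ ≥ 4. Hence ρ = max(3, 4) = 4.
Therefore ρ = 4.

Order ρ = 4.


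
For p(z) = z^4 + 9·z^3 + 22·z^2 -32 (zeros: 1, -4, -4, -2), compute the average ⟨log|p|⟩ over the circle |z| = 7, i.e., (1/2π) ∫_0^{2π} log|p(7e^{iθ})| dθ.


Zeros: -4, -4, -2, 1; r = 7.
Inside |z| < r: -4, -4, -2, 1. Outside (|z| ≥ r): ∅.
p(0) = -32, so log|p(0)| = log(32) = 3.4657.
Apply Jensen: I(r) = log|p(0)| + Σ_k log(r/|z_k|), summed over zeros inside |z| < r.
  log(r/|z_k|) for z_k = 1: log(7/1) = 1.9459
  log(r/|z_k|) for z_k = -4: log(7/4) = 0.5596
  log(r/|z_k|) for z_k = -4: log(7/4) = 0.5596
  log(r/|z_k|) for z_k = -2: log(7/2) = 1.2528
Sum over inside zeros: 4.3179.
I(r) = log|p(0)| + (inside sum) = 3.4657 + 4.3179 = 7.7836.
Closed form (all zeros inside, monic): I(r) = n·log(r) = 4·log(7) = 7.7836. ✓

I(r) ≈ 7.7836.


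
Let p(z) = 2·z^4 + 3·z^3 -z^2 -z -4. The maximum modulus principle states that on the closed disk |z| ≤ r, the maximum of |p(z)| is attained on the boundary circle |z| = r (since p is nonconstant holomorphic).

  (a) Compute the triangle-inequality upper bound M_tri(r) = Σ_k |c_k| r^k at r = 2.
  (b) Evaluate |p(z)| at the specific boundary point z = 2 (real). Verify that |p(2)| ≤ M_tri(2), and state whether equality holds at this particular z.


Coefficients: c_0 = -4, c_1 = -1, c_2 = -1, c_3 = 3, c_4 = 2. Radius r = 2.
Part (a). Triangle bound: M_tri(r) = Σ_k |c_k| r^k
  = |-4|·2^0 + |-1|·2^1 + |-1|·2^2 + |3|·2^3 + |2|·2^4
  = 4 + 2 + 4 + 24 + 32 = 66.
This bounds M(r) := max_{|z|=r} |p(z)| from above; equality holds iff all terms c_k z^k can be made to align in phase at a single z on |z|=r.
Part (b). At z = 2 (real, on the circle |z| = r):
  p(2) = (-4)·2^0 + (-1)·2^1 + (-1)·2^2 + (3)·2^3 + (2)·2^4 = 46.
  |p(2)| = 46.
Check: |p(2)| = 46 ≤ 66 = M_tri(2). ✓ Equality does not hold at z = 2 (the coefficients have mixed signs, so the terms do not all align in phase there).

M_tri(2) = 66; |p(2)| = 46; equality at z=2: no.


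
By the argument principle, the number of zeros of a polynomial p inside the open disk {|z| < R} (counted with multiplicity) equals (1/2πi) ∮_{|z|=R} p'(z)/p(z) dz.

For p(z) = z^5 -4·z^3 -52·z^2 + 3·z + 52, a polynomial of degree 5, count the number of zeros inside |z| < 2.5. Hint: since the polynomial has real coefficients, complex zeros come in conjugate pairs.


The zeros of p are: 4, (-2 + 3i), (-2 - 3i), -1, 1.
Their magnitudes are: 4, 3.606, 3.606, 1, 1.
Zeros with |z| < R = 2.5: -1, 1.
Count = 2.
By the argument principle, (1/2πi) ∮_{|z|=R} p'(z)/p(z) dz equals exactly this count.

Number of zeros inside |z| < 2.5: 2.


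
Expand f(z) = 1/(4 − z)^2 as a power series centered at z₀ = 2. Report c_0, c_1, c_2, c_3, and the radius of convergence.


Let w = z − z₀, so z = z₀ + w.
Then 4 − z = 4 − (z₀ + w) = (4 − z₀) − w = 2 − w.
f(z) = 1/(2 − w)^2 = (1/(2)^2) · (1 − w/(2))^{−2}.
By the binomial series (1−u)^{−2} = Σ_{n≥0} C(n+1, 1) u^n for |u|<1, with u = w/(2):
  c_n = C(n+1, 1) / (2)^(n+2).
  c_0 = 1/(2)^2 = 1/4.
  c_1 = 2/(2)^3 = 1/4.
  c_2 = 3/(2)^4 = 3/16.
  c_3 = 4/(2)^5 = 1/8.
The series is valid for |w/d| < 1, i.e. |z − z₀| < |d|.
Radius of convergence: R = |4 − z₀| = |2| = 2 (distance from z₀ to the singularity z = 4).

c_0 = 1/4, c_1 = 1/4, c_2 = 3/16, c_3 = 1/8; R = 2.


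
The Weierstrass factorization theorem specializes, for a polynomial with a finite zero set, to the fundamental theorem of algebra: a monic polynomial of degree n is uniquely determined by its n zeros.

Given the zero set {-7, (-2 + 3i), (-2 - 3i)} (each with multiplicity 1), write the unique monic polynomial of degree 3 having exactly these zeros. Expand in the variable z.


The polynomial is p(z) = ∏_{α ∈ S} (z − α), where S = {-7, (-2 + 3i), (-2 - 3i)}.
Expanding the product yields: p(z) = z^3 + 11·z^2 + 41·z + 91.
Note conjugate pairs combine to real quadratics: (z − (-2+3i))(z − (-2−3i)) = z² + 4z + 13.
The resulting polynomial has degree 3 and real coefficients as required.

p(z) = z^3 + 11·z^2 + 41·z + 91.


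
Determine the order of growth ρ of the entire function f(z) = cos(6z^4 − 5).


Write cos(w) = (e^{iw} ± e^{−iw})/(2 or 2i), so |cos(w)| ≤ e^{|w|}. With w = 6z^4 − 5, |w| ≤ 6r^4 + 5 on |z|=r, giving M(r) ≤ e^{6r^4 + 5} and ρ ≤ 4. For the lower bound, choose z on |z|=r with 6z^4 purely imaginary of modulus 6r^4; then |cos(6z^4 − 5)| grows like e^{6r^4}/2, so ρ ≥ 4. Hence ρ = 4.
Therefore ρ = 4.

Order ρ = 4.


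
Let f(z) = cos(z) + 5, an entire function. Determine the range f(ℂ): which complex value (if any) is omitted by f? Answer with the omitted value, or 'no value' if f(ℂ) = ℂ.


Little Picard bounds the complement of f(ℂ) to at most one point.
cos is entire and surjective onto ℂ: for every w ∈ ℂ, cos(ζ) = w has a solution ζ ∈ ℂ (e.g., via the complex inverse arccos). With ζ = z this gives z = ζ/(1). Then 1·cos(z) takes every value in 1·ℂ = ℂ, and adding 5 is a bijection of ℂ. So f is surjective and omits no value. (Note: only on the real line is cos bounded by [−1, 1].)

Omitted value: no value.


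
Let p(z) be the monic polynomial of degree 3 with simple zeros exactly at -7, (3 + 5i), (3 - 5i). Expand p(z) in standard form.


The polynomial is p(z) = ∏_{α ∈ S} (z − α), where S = {-7, (3 + 5i), (3 - 5i)}.
Expanding the product yields: p(z) = z^3 + z^2 -8·z + 238.
Note conjugate pairs combine to real quadratics: (z − (3+5i))(z − (3−5i)) = z² − 6z + 34.
The resulting polynomial has degree 3 and real coefficients as required.

p(z) = z^3 + z^2 -8·z + 238.


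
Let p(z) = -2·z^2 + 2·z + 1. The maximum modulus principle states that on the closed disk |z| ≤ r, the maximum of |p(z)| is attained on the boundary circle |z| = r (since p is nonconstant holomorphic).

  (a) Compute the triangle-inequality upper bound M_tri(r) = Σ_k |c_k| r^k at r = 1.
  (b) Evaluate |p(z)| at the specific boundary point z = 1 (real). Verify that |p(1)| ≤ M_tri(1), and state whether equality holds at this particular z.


Coefficients: c_0 = 1, c_1 = 2, c_2 = -2. Radius r = 1.
Part (a). Triangle bound: M_tri(r) = Σ_k |c_k| r^k
  = |1|·1^0 + |2|·1^1 + |-2|·1^2
  = 1 + 2 + 2 = 5.
This bounds M(r) := max_{|z|=r} |p(z)| from above; equality holds iff all terms c_k z^k can be made to align in phase at a single z on |z|=r.
Part (b). At z = 1 (real, on the circle |z| = r):
  p(1) = (1)·1^0 + (2)·1^1 + (-2)·1^2 = 1.
  |p(1)| = 1.
Check: |p(1)| = 1 ≤ 5 = M_tri(1). ✓ Equality does not hold at z = 1 (the coefficients have mixed signs, so the terms do not all align in phase there).

M_tri(1) = 5; |p(1)| = 1; equality at z=1: no.


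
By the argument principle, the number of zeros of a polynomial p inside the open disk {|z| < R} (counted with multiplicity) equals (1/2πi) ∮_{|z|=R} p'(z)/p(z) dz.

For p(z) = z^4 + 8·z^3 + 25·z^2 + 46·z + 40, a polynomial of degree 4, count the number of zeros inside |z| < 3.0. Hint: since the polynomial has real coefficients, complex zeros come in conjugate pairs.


The zeros of p are: (-1 + 2i), (-1 - 2i), -2, -4.
Their magnitudes are: 2.236, 2.236, 2, 4.
Zeros with |z| < R = 3.0: (-1 + 2i), (-1 - 2i), -2.
Count = 3.
By the argument principle, (1/2πi) ∮_{|z|=R} p'(z)/p(z) dz equals exactly this count.

Number of zeros inside |z| < 3.0: 3.


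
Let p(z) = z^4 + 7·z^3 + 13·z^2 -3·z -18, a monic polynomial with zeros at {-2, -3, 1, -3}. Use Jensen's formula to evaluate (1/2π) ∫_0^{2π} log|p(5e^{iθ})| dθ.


Zeros: -3, -3, -2, 1; r = 5.
Inside |z| < r: -3, -3, -2, 1. Outside (|z| ≥ r): ∅.
p(0) = -18, so log|p(0)| = log(18) = 2.8904.
Apply Jensen: I(r) = log|p(0)| + Σ_k log(r/|z_k|), summed over zeros inside |z| < r.
  log(r/|z_k|) for z_k = -2: log(5/2) = 0.9163
  log(r/|z_k|) for z_k = -3: log(5/3) = 0.5108
  log(r/|z_k|) for z_k = 1: log(5/1) = 1.6094
  log(r/|z_k|) for z_k = -3: log(5/3) = 0.5108
Sum over inside zeros: 3.5474.
I(r) = log|p(0)| + (inside sum) = 2.8904 + 3.5474 = 6.4378.
Closed form (all zeros inside, monic): I(r) = n·log(r) = 4·log(5) = 6.4378. ✓

I(r) ≈ 6.4378.


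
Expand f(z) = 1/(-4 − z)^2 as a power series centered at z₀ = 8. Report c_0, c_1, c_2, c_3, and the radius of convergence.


Let w = z − z₀, so z = z₀ + w.
Then -4 − z = -4 − (z₀ + w) = (-4 − z₀) − w = -12 − w.
f(z) = 1/(-12 − w)^2 = (1/(-12)^2) · (1 − w/(-12))^{−2}.
By the binomial series (1−u)^{−2} = Σ_{n≥0} C(n+1, 1) u^n for |u|<1, with u = w/(-12):
  c_n = C(n+1, 1) / (-12)^(n+2).
  c_0 = 1/(-12)^2 = 1/144.
  c_1 = 2/(-12)^3 = -1/864.
  c_2 = 3/(-12)^4 = 1/6912.
  c_3 = 4/(-12)^5 = -1/62208.
The series is valid for |w/d| < 1, i.e. |z − z₀| < |d|.
Radius of convergence: R = |-4 − z₀| = |-12| = 12 (distance from z₀ to the singularity z = -4).

c_0 = 1/144, c_1 = -1/864, c_2 = 1/6912, c_3 = -1/62208; R = 12.


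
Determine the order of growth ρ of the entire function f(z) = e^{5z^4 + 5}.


|e^{5z^4 + 5}| = e^{Re(5·z^4) + 5} ≤ e^{5|z|^4 + 5} = e^{5r^4 + 5} on |z| = r, so ρ ≤ 4. Choosing z on |z|=r so that 5·z^4 is real positive (always possible by picking arg z appropriately) gives |f(z)| = e^{5r^4 + 5}, matching the bound. The additive constant 5 does not affect log log M(r) ~ 4·log r. Hence ρ = 4.
Therefore ρ = 4.

Order ρ = 4.


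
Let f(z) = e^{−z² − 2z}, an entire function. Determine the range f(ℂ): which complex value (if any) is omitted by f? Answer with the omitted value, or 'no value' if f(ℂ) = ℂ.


Little Picard bounds the complement of f(ℂ) to at most one point.
The exponent g(z) = −z² − 2z is a nonconstant polynomial, hence surjective onto ℂ. So e^{g(z)} takes every value in {e^w : w ∈ ℂ} = ℂ ∖ {0}. Adding 0 shifts the range to ℂ ∖ {0}. f omits exactly 0.

Omitted value: 0.


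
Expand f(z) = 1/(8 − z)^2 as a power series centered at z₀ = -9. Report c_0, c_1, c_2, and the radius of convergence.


Let w = z − z₀, so z = z₀ + w.
Then 8 − z = 8 − (z₀ + w) = (8 − z₀) − w = 17 − w.
f(z) = 1/(17 − w)^2 = (1/(17)^2) · (1 − w/(17))^{−2}.
By the binomial series (1−u)^{−2} = Σ_{n≥0} C(n+1, 1) u^n for |u|<1, with u = w/(17):
  c_n = C(n+1, 1) / (17)^(n+2).
  c_0 = 1/(17)^2 = 1/289.
  c_1 = 2/(17)^3 = 2/4913.
  c_2 = 3/(17)^4 = 3/83521.
The series is valid for |w/d| < 1, i.e. |z − z₀| < |d|.
Radius of convergence: R = |8 − z₀| = |17| = 17 (distance from z₀ to the singularity z = 8).

c_0 = 1/289, c_1 = 2/4913, c_2 = 3/83521; R = 17.


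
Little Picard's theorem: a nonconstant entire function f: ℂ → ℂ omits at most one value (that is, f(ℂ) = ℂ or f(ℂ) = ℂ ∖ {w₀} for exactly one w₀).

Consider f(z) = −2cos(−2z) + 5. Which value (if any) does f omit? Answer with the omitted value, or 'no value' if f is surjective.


Little Picard bounds the complement of f(ℂ) to at most one point.
cos is entire and surjective onto ℂ: for every w ∈ ℂ, cos(ζ) = w has a solution ζ ∈ ℂ (e.g., via the complex inverse arccos). With ζ = −2z this gives z = ζ/(-2). Then -2·cos(−2z) takes every value in -2·ℂ = ℂ, and adding 5 is a bijection of ℂ. So f is surjective and omits no value. (Note: only on the real line is cos bounded by [−1, 1].)

Omitted value: no value.


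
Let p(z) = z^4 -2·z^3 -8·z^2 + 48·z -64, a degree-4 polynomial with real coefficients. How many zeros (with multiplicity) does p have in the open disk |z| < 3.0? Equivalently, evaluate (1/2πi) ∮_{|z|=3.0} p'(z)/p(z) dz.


The zeros of p are: 2, (2 + 2i), (2 - 2i), -4.
Their magnitudes are: 2, 2.828, 2.828, 4.
Zeros with |z| < R = 3.0: 2, (2 + 2i), (2 - 2i).
Count = 3.
By the argument principle, (1/2πi) ∮_{|z|=R} p'(z)/p(z) dz equals exactly this count.

Number of zeros inside |z| < 3.0: 3.


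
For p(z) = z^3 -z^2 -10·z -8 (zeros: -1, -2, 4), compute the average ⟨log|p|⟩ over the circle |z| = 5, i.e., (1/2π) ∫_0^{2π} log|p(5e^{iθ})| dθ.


Zeros: -2, -1, 4; r = 5.
Inside |z| < r: -2, -1, 4. Outside (|z| ≥ r): ∅.
p(0) = -8, so log|p(0)| = log(8) = 2.0794.
Apply Jensen: I(r) = log|p(0)| + Σ_k log(r/|z_k|), summed over zeros inside |z| < r.
  log(r/|z_k|) for z_k = -1: log(5/1) = 1.6094
  log(r/|z_k|) for z_k = -2: log(5/2) = 0.9163
  log(r/|z_k|) for z_k = 4: log(5/4) = 0.2231
Sum over inside zeros: 2.7489.
I(r) = log|p(0)| + (inside sum) = 2.0794 + 2.7489 = 4.8283.
Closed form (all zeros inside, monic): I(r) = n·log(r) = 3·log(5) = 4.8283. ✓

I(r) ≈ 4.8283.
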